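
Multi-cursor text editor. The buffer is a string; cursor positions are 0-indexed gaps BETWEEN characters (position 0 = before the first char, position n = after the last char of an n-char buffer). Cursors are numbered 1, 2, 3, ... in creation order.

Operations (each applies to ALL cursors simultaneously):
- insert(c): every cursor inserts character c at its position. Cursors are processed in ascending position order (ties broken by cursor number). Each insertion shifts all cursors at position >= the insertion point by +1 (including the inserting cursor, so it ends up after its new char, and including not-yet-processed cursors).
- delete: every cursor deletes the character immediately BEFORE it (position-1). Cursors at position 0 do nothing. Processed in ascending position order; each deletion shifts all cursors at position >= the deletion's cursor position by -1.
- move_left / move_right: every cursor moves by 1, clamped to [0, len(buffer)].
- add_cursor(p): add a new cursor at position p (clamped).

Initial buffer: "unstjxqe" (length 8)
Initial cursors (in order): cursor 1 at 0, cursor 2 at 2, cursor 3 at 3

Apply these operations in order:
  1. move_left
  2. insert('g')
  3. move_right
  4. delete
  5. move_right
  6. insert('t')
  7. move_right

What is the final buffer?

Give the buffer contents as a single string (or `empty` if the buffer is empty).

Answer: ggtgtttjxqe

Derivation:
After op 1 (move_left): buffer="unstjxqe" (len 8), cursors c1@0 c2@1 c3@2, authorship ........
After op 2 (insert('g')): buffer="gugngstjxqe" (len 11), cursors c1@1 c2@3 c3@5, authorship 1.2.3......
After op 3 (move_right): buffer="gugngstjxqe" (len 11), cursors c1@2 c2@4 c3@6, authorship 1.2.3......
After op 4 (delete): buffer="gggtjxqe" (len 8), cursors c1@1 c2@2 c3@3, authorship 123.....
After op 5 (move_right): buffer="gggtjxqe" (len 8), cursors c1@2 c2@3 c3@4, authorship 123.....
After op 6 (insert('t')): buffer="ggtgtttjxqe" (len 11), cursors c1@3 c2@5 c3@7, authorship 12132.3....
After op 7 (move_right): buffer="ggtgtttjxqe" (len 11), cursors c1@4 c2@6 c3@8, authorship 12132.3....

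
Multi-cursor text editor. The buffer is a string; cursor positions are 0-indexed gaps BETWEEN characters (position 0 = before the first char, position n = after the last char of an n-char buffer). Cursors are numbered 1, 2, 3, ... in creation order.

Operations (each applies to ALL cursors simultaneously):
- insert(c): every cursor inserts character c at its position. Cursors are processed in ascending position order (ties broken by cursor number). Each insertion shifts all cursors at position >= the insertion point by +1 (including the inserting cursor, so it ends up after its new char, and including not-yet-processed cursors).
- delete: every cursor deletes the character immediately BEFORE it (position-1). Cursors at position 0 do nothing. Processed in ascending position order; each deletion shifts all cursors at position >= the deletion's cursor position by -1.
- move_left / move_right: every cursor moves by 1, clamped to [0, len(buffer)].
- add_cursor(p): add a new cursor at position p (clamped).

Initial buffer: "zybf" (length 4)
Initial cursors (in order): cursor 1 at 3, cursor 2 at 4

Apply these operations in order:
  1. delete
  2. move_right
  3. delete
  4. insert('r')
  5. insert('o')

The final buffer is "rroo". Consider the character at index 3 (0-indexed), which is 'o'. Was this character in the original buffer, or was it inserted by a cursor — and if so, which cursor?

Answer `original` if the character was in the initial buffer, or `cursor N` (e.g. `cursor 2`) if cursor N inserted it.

After op 1 (delete): buffer="zy" (len 2), cursors c1@2 c2@2, authorship ..
After op 2 (move_right): buffer="zy" (len 2), cursors c1@2 c2@2, authorship ..
After op 3 (delete): buffer="" (len 0), cursors c1@0 c2@0, authorship 
After op 4 (insert('r')): buffer="rr" (len 2), cursors c1@2 c2@2, authorship 12
After op 5 (insert('o')): buffer="rroo" (len 4), cursors c1@4 c2@4, authorship 1212
Authorship (.=original, N=cursor N): 1 2 1 2
Index 3: author = 2

Answer: cursor 2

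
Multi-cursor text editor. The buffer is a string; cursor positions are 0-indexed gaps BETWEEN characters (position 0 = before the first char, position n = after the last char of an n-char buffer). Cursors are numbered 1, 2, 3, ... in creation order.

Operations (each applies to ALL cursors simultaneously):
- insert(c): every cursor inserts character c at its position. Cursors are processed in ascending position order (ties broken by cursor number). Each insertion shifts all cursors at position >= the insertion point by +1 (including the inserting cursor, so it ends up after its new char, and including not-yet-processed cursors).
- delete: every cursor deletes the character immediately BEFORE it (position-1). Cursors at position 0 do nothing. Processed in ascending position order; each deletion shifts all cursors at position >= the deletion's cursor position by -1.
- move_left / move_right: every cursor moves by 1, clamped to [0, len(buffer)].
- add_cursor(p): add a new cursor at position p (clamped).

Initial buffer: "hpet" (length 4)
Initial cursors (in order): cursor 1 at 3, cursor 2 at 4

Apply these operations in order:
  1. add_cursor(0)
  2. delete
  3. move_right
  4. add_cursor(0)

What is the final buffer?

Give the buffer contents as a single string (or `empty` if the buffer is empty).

After op 1 (add_cursor(0)): buffer="hpet" (len 4), cursors c3@0 c1@3 c2@4, authorship ....
After op 2 (delete): buffer="hp" (len 2), cursors c3@0 c1@2 c2@2, authorship ..
After op 3 (move_right): buffer="hp" (len 2), cursors c3@1 c1@2 c2@2, authorship ..
After op 4 (add_cursor(0)): buffer="hp" (len 2), cursors c4@0 c3@1 c1@2 c2@2, authorship ..

Answer: hp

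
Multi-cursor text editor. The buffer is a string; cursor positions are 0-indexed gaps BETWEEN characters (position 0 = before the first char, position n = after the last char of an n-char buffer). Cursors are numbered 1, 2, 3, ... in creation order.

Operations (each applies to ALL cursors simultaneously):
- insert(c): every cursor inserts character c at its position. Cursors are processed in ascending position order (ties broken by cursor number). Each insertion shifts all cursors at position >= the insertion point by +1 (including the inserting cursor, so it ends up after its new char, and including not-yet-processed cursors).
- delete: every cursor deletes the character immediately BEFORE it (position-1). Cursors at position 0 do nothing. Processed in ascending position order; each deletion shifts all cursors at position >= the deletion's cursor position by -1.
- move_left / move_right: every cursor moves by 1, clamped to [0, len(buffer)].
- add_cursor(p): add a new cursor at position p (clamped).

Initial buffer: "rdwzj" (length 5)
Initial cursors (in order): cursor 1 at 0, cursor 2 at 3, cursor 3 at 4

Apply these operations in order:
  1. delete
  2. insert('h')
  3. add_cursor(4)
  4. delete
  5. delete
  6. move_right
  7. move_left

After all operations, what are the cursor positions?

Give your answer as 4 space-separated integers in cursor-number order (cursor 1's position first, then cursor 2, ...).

Answer: 0 0 0 0

Derivation:
After op 1 (delete): buffer="rdj" (len 3), cursors c1@0 c2@2 c3@2, authorship ...
After op 2 (insert('h')): buffer="hrdhhj" (len 6), cursors c1@1 c2@5 c3@5, authorship 1..23.
After op 3 (add_cursor(4)): buffer="hrdhhj" (len 6), cursors c1@1 c4@4 c2@5 c3@5, authorship 1..23.
After op 4 (delete): buffer="rj" (len 2), cursors c1@0 c2@1 c3@1 c4@1, authorship ..
After op 5 (delete): buffer="j" (len 1), cursors c1@0 c2@0 c3@0 c4@0, authorship .
After op 6 (move_right): buffer="j" (len 1), cursors c1@1 c2@1 c3@1 c4@1, authorship .
After op 7 (move_left): buffer="j" (len 1), cursors c1@0 c2@0 c3@0 c4@0, authorship .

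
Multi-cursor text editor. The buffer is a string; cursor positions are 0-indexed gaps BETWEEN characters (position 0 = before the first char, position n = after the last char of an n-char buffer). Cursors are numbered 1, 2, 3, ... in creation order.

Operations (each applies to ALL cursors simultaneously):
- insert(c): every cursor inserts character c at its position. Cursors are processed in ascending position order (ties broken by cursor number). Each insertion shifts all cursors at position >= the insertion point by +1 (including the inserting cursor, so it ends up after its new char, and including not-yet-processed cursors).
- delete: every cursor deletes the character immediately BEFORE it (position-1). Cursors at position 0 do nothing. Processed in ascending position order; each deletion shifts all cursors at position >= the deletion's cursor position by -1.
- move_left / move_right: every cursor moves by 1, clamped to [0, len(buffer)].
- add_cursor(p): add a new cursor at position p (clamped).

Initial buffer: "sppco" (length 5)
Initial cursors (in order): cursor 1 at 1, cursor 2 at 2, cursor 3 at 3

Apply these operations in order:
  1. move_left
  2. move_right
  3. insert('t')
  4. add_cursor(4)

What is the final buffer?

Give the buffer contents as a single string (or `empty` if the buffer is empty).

After op 1 (move_left): buffer="sppco" (len 5), cursors c1@0 c2@1 c3@2, authorship .....
After op 2 (move_right): buffer="sppco" (len 5), cursors c1@1 c2@2 c3@3, authorship .....
After op 3 (insert('t')): buffer="stptptco" (len 8), cursors c1@2 c2@4 c3@6, authorship .1.2.3..
After op 4 (add_cursor(4)): buffer="stptptco" (len 8), cursors c1@2 c2@4 c4@4 c3@6, authorship .1.2.3..

Answer: stptptco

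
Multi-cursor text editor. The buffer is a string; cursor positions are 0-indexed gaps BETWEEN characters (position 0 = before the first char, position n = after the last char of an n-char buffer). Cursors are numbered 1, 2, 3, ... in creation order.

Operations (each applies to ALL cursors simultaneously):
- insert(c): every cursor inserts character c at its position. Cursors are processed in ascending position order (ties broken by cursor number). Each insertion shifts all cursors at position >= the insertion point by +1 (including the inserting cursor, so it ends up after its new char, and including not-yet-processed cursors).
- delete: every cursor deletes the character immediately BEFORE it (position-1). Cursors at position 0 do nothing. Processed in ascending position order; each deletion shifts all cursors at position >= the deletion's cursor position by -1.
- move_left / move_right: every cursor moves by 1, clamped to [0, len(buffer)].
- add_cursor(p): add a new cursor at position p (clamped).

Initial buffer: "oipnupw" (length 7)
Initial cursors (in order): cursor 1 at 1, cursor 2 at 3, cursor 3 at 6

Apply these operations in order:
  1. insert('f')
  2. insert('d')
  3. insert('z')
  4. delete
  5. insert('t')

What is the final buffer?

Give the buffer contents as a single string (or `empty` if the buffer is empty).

Answer: ofdtipfdtnupfdtw

Derivation:
After op 1 (insert('f')): buffer="ofipfnupfw" (len 10), cursors c1@2 c2@5 c3@9, authorship .1..2...3.
After op 2 (insert('d')): buffer="ofdipfdnupfdw" (len 13), cursors c1@3 c2@7 c3@12, authorship .11..22...33.
After op 3 (insert('z')): buffer="ofdzipfdznupfdzw" (len 16), cursors c1@4 c2@9 c3@15, authorship .111..222...333.
After op 4 (delete): buffer="ofdipfdnupfdw" (len 13), cursors c1@3 c2@7 c3@12, authorship .11..22...33.
After op 5 (insert('t')): buffer="ofdtipfdtnupfdtw" (len 16), cursors c1@4 c2@9 c3@15, authorship .111..222...333.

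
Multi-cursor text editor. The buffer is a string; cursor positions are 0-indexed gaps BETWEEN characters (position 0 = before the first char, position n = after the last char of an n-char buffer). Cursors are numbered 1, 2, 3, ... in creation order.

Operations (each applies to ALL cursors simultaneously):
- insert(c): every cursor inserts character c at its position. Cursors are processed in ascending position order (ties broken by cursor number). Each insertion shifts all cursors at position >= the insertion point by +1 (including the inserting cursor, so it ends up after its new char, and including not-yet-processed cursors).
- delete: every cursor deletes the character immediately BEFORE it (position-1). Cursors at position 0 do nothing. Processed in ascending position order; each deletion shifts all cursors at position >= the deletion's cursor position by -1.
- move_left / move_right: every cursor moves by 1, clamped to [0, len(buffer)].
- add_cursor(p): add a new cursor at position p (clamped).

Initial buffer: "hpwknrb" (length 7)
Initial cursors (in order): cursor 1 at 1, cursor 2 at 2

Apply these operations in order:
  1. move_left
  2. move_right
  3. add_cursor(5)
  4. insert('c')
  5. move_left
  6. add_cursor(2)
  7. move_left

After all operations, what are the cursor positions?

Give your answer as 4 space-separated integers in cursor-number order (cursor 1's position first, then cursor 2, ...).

Answer: 0 2 6 1

Derivation:
After op 1 (move_left): buffer="hpwknrb" (len 7), cursors c1@0 c2@1, authorship .......
After op 2 (move_right): buffer="hpwknrb" (len 7), cursors c1@1 c2@2, authorship .......
After op 3 (add_cursor(5)): buffer="hpwknrb" (len 7), cursors c1@1 c2@2 c3@5, authorship .......
After op 4 (insert('c')): buffer="hcpcwkncrb" (len 10), cursors c1@2 c2@4 c3@8, authorship .1.2...3..
After op 5 (move_left): buffer="hcpcwkncrb" (len 10), cursors c1@1 c2@3 c3@7, authorship .1.2...3..
After op 6 (add_cursor(2)): buffer="hcpcwkncrb" (len 10), cursors c1@1 c4@2 c2@3 c3@7, authorship .1.2...3..
After op 7 (move_left): buffer="hcpcwkncrb" (len 10), cursors c1@0 c4@1 c2@2 c3@6, authorship .1.2...3..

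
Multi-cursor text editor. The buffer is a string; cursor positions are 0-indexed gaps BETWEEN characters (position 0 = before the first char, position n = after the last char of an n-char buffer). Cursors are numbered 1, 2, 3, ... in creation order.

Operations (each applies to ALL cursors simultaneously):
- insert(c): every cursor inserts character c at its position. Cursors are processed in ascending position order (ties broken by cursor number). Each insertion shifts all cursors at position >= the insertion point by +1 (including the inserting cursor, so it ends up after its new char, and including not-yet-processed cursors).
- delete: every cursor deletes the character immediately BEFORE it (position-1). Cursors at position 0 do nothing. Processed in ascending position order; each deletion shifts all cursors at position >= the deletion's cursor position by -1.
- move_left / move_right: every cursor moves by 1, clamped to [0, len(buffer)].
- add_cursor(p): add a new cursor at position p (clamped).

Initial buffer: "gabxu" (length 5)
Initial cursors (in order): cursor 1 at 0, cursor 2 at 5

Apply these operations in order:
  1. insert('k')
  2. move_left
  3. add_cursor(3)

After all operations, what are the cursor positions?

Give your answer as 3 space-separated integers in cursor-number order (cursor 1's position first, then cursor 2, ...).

Answer: 0 6 3

Derivation:
After op 1 (insert('k')): buffer="kgabxuk" (len 7), cursors c1@1 c2@7, authorship 1.....2
After op 2 (move_left): buffer="kgabxuk" (len 7), cursors c1@0 c2@6, authorship 1.....2
After op 3 (add_cursor(3)): buffer="kgabxuk" (len 7), cursors c1@0 c3@3 c2@6, authorship 1.....2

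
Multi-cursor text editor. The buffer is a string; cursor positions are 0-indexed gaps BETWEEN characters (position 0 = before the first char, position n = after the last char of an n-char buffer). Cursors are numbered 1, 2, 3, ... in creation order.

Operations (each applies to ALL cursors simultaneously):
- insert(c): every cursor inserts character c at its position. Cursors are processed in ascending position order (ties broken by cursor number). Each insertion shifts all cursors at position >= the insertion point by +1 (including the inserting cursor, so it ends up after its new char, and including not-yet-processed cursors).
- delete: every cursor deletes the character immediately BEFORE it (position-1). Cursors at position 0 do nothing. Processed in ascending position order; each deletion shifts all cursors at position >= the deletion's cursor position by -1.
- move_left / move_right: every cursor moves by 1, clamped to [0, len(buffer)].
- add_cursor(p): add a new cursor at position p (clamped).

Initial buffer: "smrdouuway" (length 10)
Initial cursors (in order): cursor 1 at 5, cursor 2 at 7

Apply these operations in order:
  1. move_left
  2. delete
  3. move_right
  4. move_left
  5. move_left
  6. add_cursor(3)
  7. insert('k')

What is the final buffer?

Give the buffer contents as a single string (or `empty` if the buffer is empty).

After op 1 (move_left): buffer="smrdouuway" (len 10), cursors c1@4 c2@6, authorship ..........
After op 2 (delete): buffer="smrouway" (len 8), cursors c1@3 c2@4, authorship ........
After op 3 (move_right): buffer="smrouway" (len 8), cursors c1@4 c2@5, authorship ........
After op 4 (move_left): buffer="smrouway" (len 8), cursors c1@3 c2@4, authorship ........
After op 5 (move_left): buffer="smrouway" (len 8), cursors c1@2 c2@3, authorship ........
After op 6 (add_cursor(3)): buffer="smrouway" (len 8), cursors c1@2 c2@3 c3@3, authorship ........
After op 7 (insert('k')): buffer="smkrkkouway" (len 11), cursors c1@3 c2@6 c3@6, authorship ..1.23.....

Answer: smkrkkouway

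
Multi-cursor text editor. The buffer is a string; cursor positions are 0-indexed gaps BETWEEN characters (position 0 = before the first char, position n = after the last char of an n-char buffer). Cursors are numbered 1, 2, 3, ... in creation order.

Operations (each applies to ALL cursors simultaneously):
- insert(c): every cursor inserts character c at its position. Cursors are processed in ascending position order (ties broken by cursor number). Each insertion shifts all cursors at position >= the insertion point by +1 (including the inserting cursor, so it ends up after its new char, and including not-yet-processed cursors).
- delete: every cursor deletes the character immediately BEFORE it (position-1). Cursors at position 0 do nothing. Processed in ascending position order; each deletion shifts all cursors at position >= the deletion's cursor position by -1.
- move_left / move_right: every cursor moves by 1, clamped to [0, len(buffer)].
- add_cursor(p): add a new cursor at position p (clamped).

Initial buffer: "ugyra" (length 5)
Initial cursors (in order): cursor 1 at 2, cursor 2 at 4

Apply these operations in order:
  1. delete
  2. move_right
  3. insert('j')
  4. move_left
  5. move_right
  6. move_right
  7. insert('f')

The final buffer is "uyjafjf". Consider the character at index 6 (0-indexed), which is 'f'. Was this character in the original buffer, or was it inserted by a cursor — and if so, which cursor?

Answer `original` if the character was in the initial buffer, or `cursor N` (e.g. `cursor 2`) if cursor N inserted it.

Answer: cursor 2

Derivation:
After op 1 (delete): buffer="uya" (len 3), cursors c1@1 c2@2, authorship ...
After op 2 (move_right): buffer="uya" (len 3), cursors c1@2 c2@3, authorship ...
After op 3 (insert('j')): buffer="uyjaj" (len 5), cursors c1@3 c2@5, authorship ..1.2
After op 4 (move_left): buffer="uyjaj" (len 5), cursors c1@2 c2@4, authorship ..1.2
After op 5 (move_right): buffer="uyjaj" (len 5), cursors c1@3 c2@5, authorship ..1.2
After op 6 (move_right): buffer="uyjaj" (len 5), cursors c1@4 c2@5, authorship ..1.2
After op 7 (insert('f')): buffer="uyjafjf" (len 7), cursors c1@5 c2@7, authorship ..1.122
Authorship (.=original, N=cursor N): . . 1 . 1 2 2
Index 6: author = 2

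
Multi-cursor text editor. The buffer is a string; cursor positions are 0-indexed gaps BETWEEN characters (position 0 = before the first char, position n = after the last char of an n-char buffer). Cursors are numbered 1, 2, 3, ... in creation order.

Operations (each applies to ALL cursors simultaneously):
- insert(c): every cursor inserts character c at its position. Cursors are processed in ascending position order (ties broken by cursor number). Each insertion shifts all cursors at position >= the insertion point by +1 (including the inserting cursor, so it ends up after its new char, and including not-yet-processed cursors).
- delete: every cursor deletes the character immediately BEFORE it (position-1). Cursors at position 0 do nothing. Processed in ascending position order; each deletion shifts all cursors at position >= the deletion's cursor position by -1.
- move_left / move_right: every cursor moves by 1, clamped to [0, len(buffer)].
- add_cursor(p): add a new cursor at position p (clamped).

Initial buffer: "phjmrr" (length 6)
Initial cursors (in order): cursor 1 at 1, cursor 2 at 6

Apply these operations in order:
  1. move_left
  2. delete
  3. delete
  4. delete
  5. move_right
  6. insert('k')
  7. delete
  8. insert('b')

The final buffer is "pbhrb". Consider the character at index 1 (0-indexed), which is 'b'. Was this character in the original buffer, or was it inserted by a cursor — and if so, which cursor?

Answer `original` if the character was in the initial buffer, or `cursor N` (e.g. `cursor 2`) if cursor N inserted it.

Answer: cursor 1

Derivation:
After op 1 (move_left): buffer="phjmrr" (len 6), cursors c1@0 c2@5, authorship ......
After op 2 (delete): buffer="phjmr" (len 5), cursors c1@0 c2@4, authorship .....
After op 3 (delete): buffer="phjr" (len 4), cursors c1@0 c2@3, authorship ....
After op 4 (delete): buffer="phr" (len 3), cursors c1@0 c2@2, authorship ...
After op 5 (move_right): buffer="phr" (len 3), cursors c1@1 c2@3, authorship ...
After op 6 (insert('k')): buffer="pkhrk" (len 5), cursors c1@2 c2@5, authorship .1..2
After op 7 (delete): buffer="phr" (len 3), cursors c1@1 c2@3, authorship ...
After op 8 (insert('b')): buffer="pbhrb" (len 5), cursors c1@2 c2@5, authorship .1..2
Authorship (.=original, N=cursor N): . 1 . . 2
Index 1: author = 1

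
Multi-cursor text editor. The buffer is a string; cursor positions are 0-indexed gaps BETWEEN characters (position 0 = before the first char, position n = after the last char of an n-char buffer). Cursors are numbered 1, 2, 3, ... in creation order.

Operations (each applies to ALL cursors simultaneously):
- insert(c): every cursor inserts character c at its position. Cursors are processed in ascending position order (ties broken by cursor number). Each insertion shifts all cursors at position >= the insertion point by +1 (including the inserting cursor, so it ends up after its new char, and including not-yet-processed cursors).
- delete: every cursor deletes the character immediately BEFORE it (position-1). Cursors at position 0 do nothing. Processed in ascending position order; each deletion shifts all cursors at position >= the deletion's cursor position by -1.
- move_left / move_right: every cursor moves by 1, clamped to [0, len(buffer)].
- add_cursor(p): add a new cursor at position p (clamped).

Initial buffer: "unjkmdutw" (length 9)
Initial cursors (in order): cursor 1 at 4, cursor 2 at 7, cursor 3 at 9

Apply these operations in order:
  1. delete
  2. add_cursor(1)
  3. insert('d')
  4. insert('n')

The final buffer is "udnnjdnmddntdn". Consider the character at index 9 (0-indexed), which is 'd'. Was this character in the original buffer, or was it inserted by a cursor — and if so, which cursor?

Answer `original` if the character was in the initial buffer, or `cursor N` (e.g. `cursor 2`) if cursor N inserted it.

Answer: cursor 2

Derivation:
After op 1 (delete): buffer="unjmdt" (len 6), cursors c1@3 c2@5 c3@6, authorship ......
After op 2 (add_cursor(1)): buffer="unjmdt" (len 6), cursors c4@1 c1@3 c2@5 c3@6, authorship ......
After op 3 (insert('d')): buffer="udnjdmddtd" (len 10), cursors c4@2 c1@5 c2@8 c3@10, authorship .4..1..2.3
After op 4 (insert('n')): buffer="udnnjdnmddntdn" (len 14), cursors c4@3 c1@7 c2@11 c3@14, authorship .44..11..22.33
Authorship (.=original, N=cursor N): . 4 4 . . 1 1 . . 2 2 . 3 3
Index 9: author = 2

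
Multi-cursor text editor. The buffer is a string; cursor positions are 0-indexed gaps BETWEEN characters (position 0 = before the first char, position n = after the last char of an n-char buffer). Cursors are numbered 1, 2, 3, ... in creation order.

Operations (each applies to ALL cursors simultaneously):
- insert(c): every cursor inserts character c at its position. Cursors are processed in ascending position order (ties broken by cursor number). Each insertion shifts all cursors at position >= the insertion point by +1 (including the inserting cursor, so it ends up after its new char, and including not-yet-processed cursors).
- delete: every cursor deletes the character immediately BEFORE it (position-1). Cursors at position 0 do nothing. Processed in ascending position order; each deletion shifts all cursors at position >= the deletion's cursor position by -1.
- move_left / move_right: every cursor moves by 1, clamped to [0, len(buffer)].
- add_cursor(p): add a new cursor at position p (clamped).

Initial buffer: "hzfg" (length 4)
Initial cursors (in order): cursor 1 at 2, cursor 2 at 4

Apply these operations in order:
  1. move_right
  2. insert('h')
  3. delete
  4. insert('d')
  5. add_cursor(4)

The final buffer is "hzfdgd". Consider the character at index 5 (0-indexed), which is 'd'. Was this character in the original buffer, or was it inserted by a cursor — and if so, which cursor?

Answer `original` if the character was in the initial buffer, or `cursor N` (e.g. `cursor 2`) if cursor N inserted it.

After op 1 (move_right): buffer="hzfg" (len 4), cursors c1@3 c2@4, authorship ....
After op 2 (insert('h')): buffer="hzfhgh" (len 6), cursors c1@4 c2@6, authorship ...1.2
After op 3 (delete): buffer="hzfg" (len 4), cursors c1@3 c2@4, authorship ....
After op 4 (insert('d')): buffer="hzfdgd" (len 6), cursors c1@4 c2@6, authorship ...1.2
After op 5 (add_cursor(4)): buffer="hzfdgd" (len 6), cursors c1@4 c3@4 c2@6, authorship ...1.2
Authorship (.=original, N=cursor N): . . . 1 . 2
Index 5: author = 2

Answer: cursor 2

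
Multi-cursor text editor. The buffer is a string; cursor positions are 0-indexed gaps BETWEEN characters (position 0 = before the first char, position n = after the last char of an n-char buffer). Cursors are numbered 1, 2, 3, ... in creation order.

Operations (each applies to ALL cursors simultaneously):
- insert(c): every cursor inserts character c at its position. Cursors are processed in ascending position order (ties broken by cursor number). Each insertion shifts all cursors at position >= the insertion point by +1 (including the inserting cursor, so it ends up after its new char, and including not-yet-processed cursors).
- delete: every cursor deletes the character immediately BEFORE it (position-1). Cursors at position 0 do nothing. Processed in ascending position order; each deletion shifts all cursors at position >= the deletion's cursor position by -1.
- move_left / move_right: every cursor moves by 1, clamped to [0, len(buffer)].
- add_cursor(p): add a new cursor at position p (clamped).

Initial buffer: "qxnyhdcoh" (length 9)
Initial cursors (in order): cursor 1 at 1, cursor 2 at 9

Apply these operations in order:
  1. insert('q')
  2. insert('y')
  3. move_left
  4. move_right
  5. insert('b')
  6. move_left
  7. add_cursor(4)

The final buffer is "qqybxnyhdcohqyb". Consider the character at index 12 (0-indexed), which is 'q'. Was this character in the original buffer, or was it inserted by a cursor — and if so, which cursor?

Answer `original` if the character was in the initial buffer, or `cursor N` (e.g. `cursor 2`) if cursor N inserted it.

Answer: cursor 2

Derivation:
After op 1 (insert('q')): buffer="qqxnyhdcohq" (len 11), cursors c1@2 c2@11, authorship .1........2
After op 2 (insert('y')): buffer="qqyxnyhdcohqy" (len 13), cursors c1@3 c2@13, authorship .11........22
After op 3 (move_left): buffer="qqyxnyhdcohqy" (len 13), cursors c1@2 c2@12, authorship .11........22
After op 4 (move_right): buffer="qqyxnyhdcohqy" (len 13), cursors c1@3 c2@13, authorship .11........22
After op 5 (insert('b')): buffer="qqybxnyhdcohqyb" (len 15), cursors c1@4 c2@15, authorship .111........222
After op 6 (move_left): buffer="qqybxnyhdcohqyb" (len 15), cursors c1@3 c2@14, authorship .111........222
After op 7 (add_cursor(4)): buffer="qqybxnyhdcohqyb" (len 15), cursors c1@3 c3@4 c2@14, authorship .111........222
Authorship (.=original, N=cursor N): . 1 1 1 . . . . . . . . 2 2 2
Index 12: author = 2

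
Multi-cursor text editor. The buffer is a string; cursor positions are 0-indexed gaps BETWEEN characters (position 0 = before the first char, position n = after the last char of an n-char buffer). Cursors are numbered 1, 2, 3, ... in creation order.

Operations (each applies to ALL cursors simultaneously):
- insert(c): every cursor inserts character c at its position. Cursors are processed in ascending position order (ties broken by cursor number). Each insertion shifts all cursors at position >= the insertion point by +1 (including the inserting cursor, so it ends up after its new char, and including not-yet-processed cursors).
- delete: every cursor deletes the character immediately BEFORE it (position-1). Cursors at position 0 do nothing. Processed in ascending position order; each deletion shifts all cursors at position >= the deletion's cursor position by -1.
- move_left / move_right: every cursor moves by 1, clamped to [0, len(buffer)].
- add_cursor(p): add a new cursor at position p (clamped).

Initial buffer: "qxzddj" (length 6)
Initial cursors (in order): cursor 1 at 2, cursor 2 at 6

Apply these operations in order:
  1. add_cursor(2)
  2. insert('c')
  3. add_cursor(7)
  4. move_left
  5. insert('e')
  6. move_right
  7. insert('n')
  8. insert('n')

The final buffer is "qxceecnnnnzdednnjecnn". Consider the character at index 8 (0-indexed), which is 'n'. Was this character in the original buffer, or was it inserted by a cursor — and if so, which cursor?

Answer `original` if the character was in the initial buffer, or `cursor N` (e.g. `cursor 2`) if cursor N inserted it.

After op 1 (add_cursor(2)): buffer="qxzddj" (len 6), cursors c1@2 c3@2 c2@6, authorship ......
After op 2 (insert('c')): buffer="qxcczddjc" (len 9), cursors c1@4 c3@4 c2@9, authorship ..13....2
After op 3 (add_cursor(7)): buffer="qxcczddjc" (len 9), cursors c1@4 c3@4 c4@7 c2@9, authorship ..13....2
After op 4 (move_left): buffer="qxcczddjc" (len 9), cursors c1@3 c3@3 c4@6 c2@8, authorship ..13....2
After op 5 (insert('e')): buffer="qxceeczdedjec" (len 13), cursors c1@5 c3@5 c4@9 c2@12, authorship ..1133..4..22
After op 6 (move_right): buffer="qxceeczdedjec" (len 13), cursors c1@6 c3@6 c4@10 c2@13, authorship ..1133..4..22
After op 7 (insert('n')): buffer="qxceecnnzdednjecn" (len 17), cursors c1@8 c3@8 c4@13 c2@17, authorship ..113313..4.4.222
After op 8 (insert('n')): buffer="qxceecnnnnzdednnjecnn" (len 21), cursors c1@10 c3@10 c4@16 c2@21, authorship ..11331313..4.44.2222
Authorship (.=original, N=cursor N): . . 1 1 3 3 1 3 1 3 . . 4 . 4 4 . 2 2 2 2
Index 8: author = 1

Answer: cursor 1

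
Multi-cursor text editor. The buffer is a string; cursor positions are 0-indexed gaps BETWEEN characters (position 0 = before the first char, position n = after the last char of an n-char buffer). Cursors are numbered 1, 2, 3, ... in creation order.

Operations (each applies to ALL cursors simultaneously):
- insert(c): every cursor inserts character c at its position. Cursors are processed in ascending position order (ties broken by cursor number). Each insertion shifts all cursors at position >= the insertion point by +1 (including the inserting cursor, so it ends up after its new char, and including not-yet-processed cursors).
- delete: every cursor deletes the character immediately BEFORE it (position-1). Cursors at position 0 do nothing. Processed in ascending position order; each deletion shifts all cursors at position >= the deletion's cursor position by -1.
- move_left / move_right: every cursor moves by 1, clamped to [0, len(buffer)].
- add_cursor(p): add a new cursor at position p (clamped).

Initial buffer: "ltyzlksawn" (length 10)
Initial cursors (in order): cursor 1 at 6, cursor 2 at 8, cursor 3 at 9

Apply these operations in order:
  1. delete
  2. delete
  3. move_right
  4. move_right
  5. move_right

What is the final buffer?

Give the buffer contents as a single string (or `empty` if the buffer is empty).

Answer: ltyn

Derivation:
After op 1 (delete): buffer="ltyzlsn" (len 7), cursors c1@5 c2@6 c3@6, authorship .......
After op 2 (delete): buffer="ltyn" (len 4), cursors c1@3 c2@3 c3@3, authorship ....
After op 3 (move_right): buffer="ltyn" (len 4), cursors c1@4 c2@4 c3@4, authorship ....
After op 4 (move_right): buffer="ltyn" (len 4), cursors c1@4 c2@4 c3@4, authorship ....
After op 5 (move_right): buffer="ltyn" (len 4), cursors c1@4 c2@4 c3@4, authorship ....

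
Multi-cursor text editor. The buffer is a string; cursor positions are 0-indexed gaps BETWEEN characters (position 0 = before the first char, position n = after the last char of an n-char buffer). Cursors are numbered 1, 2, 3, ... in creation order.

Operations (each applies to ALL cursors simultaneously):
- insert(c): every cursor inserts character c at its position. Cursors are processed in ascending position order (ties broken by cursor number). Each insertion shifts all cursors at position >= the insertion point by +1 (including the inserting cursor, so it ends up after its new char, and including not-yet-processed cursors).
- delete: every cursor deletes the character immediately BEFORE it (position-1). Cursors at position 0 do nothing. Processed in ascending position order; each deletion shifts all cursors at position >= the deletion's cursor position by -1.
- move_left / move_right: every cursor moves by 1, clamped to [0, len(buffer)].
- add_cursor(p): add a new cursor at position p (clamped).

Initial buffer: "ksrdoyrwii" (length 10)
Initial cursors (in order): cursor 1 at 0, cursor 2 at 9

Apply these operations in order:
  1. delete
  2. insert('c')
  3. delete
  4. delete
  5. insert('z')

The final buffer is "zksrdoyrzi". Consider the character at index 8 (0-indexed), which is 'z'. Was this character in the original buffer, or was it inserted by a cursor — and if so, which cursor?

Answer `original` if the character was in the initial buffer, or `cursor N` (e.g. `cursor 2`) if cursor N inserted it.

After op 1 (delete): buffer="ksrdoyrwi" (len 9), cursors c1@0 c2@8, authorship .........
After op 2 (insert('c')): buffer="cksrdoyrwci" (len 11), cursors c1@1 c2@10, authorship 1........2.
After op 3 (delete): buffer="ksrdoyrwi" (len 9), cursors c1@0 c2@8, authorship .........
After op 4 (delete): buffer="ksrdoyri" (len 8), cursors c1@0 c2@7, authorship ........
After op 5 (insert('z')): buffer="zksrdoyrzi" (len 10), cursors c1@1 c2@9, authorship 1.......2.
Authorship (.=original, N=cursor N): 1 . . . . . . . 2 .
Index 8: author = 2

Answer: cursor 2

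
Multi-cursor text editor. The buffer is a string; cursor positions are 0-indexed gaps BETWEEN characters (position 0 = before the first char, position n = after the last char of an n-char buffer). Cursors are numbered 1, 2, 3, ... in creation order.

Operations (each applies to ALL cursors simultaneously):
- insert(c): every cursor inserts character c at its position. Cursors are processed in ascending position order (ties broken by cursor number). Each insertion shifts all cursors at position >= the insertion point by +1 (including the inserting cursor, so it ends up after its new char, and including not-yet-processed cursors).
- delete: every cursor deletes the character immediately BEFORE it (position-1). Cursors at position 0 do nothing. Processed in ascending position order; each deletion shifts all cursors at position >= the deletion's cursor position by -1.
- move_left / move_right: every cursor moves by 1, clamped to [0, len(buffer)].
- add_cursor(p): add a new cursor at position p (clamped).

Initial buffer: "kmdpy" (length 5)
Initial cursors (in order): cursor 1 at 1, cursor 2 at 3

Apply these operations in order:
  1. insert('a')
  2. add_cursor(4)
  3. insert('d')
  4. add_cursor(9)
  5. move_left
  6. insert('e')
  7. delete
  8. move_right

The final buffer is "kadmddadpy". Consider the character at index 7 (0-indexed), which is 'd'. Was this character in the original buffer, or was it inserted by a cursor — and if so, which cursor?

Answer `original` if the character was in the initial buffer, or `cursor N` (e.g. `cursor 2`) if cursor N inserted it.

Answer: cursor 2

Derivation:
After op 1 (insert('a')): buffer="kamdapy" (len 7), cursors c1@2 c2@5, authorship .1..2..
After op 2 (add_cursor(4)): buffer="kamdapy" (len 7), cursors c1@2 c3@4 c2@5, authorship .1..2..
After op 3 (insert('d')): buffer="kadmddadpy" (len 10), cursors c1@3 c3@6 c2@8, authorship .11..322..
After op 4 (add_cursor(9)): buffer="kadmddadpy" (len 10), cursors c1@3 c3@6 c2@8 c4@9, authorship .11..322..
After op 5 (move_left): buffer="kadmddadpy" (len 10), cursors c1@2 c3@5 c2@7 c4@8, authorship .11..322..
After op 6 (insert('e')): buffer="kaedmdedaedepy" (len 14), cursors c1@3 c3@7 c2@10 c4@12, authorship .111..332224..
After op 7 (delete): buffer="kadmddadpy" (len 10), cursors c1@2 c3@5 c2@7 c4@8, authorship .11..322..
After op 8 (move_right): buffer="kadmddadpy" (len 10), cursors c1@3 c3@6 c2@8 c4@9, authorship .11..322..
Authorship (.=original, N=cursor N): . 1 1 . . 3 2 2 . .
Index 7: author = 2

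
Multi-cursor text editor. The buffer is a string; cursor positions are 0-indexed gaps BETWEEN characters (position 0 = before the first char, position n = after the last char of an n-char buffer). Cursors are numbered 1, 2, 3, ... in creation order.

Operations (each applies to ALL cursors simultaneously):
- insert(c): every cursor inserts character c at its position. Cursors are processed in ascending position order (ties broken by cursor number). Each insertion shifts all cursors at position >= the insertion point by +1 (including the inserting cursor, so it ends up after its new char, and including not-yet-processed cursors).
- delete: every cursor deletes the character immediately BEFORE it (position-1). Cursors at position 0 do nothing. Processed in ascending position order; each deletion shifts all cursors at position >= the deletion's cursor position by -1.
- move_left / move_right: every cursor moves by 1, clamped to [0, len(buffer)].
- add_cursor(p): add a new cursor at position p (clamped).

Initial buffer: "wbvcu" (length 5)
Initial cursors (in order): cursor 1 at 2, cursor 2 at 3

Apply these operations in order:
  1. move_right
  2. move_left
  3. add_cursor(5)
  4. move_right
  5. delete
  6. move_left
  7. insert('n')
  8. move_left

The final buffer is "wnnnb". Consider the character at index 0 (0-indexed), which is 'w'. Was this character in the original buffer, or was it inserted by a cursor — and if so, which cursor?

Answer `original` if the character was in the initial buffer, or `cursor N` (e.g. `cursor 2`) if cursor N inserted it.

After op 1 (move_right): buffer="wbvcu" (len 5), cursors c1@3 c2@4, authorship .....
After op 2 (move_left): buffer="wbvcu" (len 5), cursors c1@2 c2@3, authorship .....
After op 3 (add_cursor(5)): buffer="wbvcu" (len 5), cursors c1@2 c2@3 c3@5, authorship .....
After op 4 (move_right): buffer="wbvcu" (len 5), cursors c1@3 c2@4 c3@5, authorship .....
After op 5 (delete): buffer="wb" (len 2), cursors c1@2 c2@2 c3@2, authorship ..
After op 6 (move_left): buffer="wb" (len 2), cursors c1@1 c2@1 c3@1, authorship ..
After op 7 (insert('n')): buffer="wnnnb" (len 5), cursors c1@4 c2@4 c3@4, authorship .123.
After op 8 (move_left): buffer="wnnnb" (len 5), cursors c1@3 c2@3 c3@3, authorship .123.
Authorship (.=original, N=cursor N): . 1 2 3 .
Index 0: author = original

Answer: original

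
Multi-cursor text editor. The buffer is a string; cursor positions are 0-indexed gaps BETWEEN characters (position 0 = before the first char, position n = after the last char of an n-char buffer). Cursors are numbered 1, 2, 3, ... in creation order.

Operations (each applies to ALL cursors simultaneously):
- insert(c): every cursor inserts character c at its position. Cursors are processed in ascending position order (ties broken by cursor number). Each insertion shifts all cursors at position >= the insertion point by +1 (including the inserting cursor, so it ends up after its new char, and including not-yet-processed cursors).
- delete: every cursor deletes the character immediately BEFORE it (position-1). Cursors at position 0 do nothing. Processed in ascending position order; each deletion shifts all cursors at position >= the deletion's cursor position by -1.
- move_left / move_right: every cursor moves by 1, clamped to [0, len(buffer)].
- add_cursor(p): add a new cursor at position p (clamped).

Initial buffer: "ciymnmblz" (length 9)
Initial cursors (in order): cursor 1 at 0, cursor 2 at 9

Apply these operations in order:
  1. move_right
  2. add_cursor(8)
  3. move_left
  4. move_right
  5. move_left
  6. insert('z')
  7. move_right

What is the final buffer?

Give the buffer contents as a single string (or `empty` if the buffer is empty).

Answer: zciymnmbzlzz

Derivation:
After op 1 (move_right): buffer="ciymnmblz" (len 9), cursors c1@1 c2@9, authorship .........
After op 2 (add_cursor(8)): buffer="ciymnmblz" (len 9), cursors c1@1 c3@8 c2@9, authorship .........
After op 3 (move_left): buffer="ciymnmblz" (len 9), cursors c1@0 c3@7 c2@8, authorship .........
After op 4 (move_right): buffer="ciymnmblz" (len 9), cursors c1@1 c3@8 c2@9, authorship .........
After op 5 (move_left): buffer="ciymnmblz" (len 9), cursors c1@0 c3@7 c2@8, authorship .........
After op 6 (insert('z')): buffer="zciymnmbzlzz" (len 12), cursors c1@1 c3@9 c2@11, authorship 1.......3.2.
After op 7 (move_right): buffer="zciymnmbzlzz" (len 12), cursors c1@2 c3@10 c2@12, authorship 1.......3.2.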